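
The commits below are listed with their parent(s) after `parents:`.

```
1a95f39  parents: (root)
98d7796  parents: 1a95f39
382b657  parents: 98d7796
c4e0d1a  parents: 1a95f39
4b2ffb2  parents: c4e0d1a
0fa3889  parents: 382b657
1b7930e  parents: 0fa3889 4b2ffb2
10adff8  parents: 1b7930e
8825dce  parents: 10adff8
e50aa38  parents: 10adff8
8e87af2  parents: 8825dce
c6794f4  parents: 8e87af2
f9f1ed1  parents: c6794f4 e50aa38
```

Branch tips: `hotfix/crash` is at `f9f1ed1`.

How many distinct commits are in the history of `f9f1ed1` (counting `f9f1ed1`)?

Walking parent pointers from f9f1ed1: reachable set = {0fa3889, 10adff8, 1a95f39, 1b7930e, 382b657, 4b2ffb2, 8825dce, 8e87af2, 98d7796, c4e0d1a, c6794f4, e50aa38, f9f1ed1}.
That is 13 commits.

13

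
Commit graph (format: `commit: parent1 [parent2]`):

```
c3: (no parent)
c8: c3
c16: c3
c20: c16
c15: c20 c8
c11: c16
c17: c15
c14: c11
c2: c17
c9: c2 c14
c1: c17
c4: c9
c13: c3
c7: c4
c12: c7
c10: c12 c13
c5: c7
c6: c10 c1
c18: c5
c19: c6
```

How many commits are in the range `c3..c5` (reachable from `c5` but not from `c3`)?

Reachable from c5: {c11, c14, c15, c16, c17, c2, c20, c3, c4, c5, c7, c8, c9}.
Reachable from c3: {c3}.
In c5's history but not c3's: {c11, c14, c15, c16, c17, c2, c20, c4, c5, c7, c8, c9} — 12 commits.

12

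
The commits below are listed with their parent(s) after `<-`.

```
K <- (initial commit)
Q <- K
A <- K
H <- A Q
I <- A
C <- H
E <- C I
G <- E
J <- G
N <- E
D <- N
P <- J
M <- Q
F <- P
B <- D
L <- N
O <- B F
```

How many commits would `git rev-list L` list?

9

Walking parent pointers from L: reachable set = {A, C, E, H, I, K, L, N, Q}.
That is 9 commits.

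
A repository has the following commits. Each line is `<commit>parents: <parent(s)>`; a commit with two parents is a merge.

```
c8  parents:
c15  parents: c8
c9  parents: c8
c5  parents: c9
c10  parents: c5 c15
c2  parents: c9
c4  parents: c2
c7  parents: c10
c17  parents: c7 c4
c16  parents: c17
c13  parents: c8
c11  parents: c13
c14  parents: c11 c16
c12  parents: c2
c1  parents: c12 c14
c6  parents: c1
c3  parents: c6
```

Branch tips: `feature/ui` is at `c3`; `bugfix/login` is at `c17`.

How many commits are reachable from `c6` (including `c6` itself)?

Walking parent pointers from c6: reachable set = {c1, c10, c11, c12, c13, c14, c15, c16, c17, c2, c4, c5, c6, c7, c8, c9}.
That is 16 commits.

16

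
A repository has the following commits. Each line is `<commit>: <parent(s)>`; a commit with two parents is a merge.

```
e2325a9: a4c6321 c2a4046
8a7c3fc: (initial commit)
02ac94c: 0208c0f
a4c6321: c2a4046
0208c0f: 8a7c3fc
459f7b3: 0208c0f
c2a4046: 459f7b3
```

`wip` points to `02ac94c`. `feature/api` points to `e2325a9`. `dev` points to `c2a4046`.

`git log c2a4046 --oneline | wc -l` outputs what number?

Walking parent pointers from c2a4046: reachable set = {0208c0f, 459f7b3, 8a7c3fc, c2a4046}.
That is 4 commits.

4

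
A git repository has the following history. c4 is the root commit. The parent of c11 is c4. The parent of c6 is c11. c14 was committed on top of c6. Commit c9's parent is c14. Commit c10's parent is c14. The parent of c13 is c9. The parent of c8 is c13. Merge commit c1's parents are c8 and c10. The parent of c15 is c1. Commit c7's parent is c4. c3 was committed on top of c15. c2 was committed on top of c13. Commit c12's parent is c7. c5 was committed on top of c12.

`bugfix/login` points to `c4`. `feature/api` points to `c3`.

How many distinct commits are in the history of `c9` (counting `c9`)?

Walking parent pointers from c9: reachable set = {c11, c14, c4, c6, c9}.
That is 5 commits.

5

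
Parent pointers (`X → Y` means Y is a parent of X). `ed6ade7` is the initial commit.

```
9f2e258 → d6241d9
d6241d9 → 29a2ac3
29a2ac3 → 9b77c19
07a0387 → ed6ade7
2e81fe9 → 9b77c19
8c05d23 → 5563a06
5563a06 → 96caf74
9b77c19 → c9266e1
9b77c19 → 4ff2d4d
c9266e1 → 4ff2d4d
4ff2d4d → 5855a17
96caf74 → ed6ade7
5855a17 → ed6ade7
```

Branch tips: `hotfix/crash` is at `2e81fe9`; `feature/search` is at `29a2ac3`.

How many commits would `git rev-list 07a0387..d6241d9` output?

Reachable from d6241d9: {29a2ac3, 4ff2d4d, 5855a17, 9b77c19, c9266e1, d6241d9, ed6ade7}.
Reachable from 07a0387: {07a0387, ed6ade7}.
In d6241d9's history but not 07a0387's: {29a2ac3, 4ff2d4d, 5855a17, 9b77c19, c9266e1, d6241d9} — 6 commits.

6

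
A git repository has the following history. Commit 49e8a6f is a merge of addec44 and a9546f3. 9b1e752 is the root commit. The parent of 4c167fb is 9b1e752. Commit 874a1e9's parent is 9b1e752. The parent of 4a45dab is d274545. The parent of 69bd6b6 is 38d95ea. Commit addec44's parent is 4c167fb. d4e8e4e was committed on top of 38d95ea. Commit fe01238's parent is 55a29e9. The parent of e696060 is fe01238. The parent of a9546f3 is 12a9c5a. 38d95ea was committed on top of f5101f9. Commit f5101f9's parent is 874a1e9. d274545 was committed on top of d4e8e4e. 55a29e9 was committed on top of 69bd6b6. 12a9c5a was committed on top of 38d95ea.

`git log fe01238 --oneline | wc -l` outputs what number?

Walking parent pointers from fe01238: reachable set = {38d95ea, 55a29e9, 69bd6b6, 874a1e9, 9b1e752, f5101f9, fe01238}.
That is 7 commits.

7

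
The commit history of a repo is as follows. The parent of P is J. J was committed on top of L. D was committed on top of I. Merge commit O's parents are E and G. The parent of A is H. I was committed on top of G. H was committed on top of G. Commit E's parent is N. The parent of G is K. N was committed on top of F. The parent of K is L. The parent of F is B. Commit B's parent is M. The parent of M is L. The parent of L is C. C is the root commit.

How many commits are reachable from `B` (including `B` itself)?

Walking parent pointers from B: reachable set = {B, C, L, M}.
That is 4 commits.

4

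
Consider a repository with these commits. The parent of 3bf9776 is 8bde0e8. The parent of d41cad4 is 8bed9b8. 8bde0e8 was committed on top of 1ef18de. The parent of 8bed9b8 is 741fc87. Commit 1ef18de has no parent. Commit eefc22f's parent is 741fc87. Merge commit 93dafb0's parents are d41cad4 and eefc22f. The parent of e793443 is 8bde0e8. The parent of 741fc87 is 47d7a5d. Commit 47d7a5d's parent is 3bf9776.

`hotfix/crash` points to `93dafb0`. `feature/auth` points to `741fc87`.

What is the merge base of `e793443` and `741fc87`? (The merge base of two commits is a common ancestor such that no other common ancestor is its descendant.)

Ancestors of e793443: {1ef18de, 8bde0e8, e793443}.
Ancestors of 741fc87: {1ef18de, 3bf9776, 47d7a5d, 741fc87, 8bde0e8}.
Common ancestors: {1ef18de, 8bde0e8}.
Among these, 8bde0e8 is not an ancestor of any other common ancestor — it is the merge base.

8bde0e8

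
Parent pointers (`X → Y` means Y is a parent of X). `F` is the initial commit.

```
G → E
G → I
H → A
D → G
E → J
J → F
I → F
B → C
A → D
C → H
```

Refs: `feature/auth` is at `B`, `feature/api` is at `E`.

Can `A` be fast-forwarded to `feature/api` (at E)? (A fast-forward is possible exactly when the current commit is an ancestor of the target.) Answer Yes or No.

No

A fast-forward from A to E is possible iff A is an ancestor of E.
Ancestors of E: {E, F, J}.
A is not among them, so fast-forward is not possible.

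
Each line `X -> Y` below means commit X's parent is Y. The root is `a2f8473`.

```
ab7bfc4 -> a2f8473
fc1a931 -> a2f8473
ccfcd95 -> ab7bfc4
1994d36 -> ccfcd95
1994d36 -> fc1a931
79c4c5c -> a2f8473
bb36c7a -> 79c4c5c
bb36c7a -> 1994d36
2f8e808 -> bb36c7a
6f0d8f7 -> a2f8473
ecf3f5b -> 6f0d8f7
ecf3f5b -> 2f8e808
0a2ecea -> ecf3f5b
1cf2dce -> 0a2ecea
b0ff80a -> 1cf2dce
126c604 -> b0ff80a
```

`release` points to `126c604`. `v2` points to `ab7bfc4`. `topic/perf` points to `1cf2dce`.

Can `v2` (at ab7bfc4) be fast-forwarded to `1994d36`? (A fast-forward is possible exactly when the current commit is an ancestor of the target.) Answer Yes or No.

Yes

A fast-forward from ab7bfc4 to 1994d36 is possible iff ab7bfc4 is an ancestor of 1994d36.
Ancestors of 1994d36: {1994d36, a2f8473, ab7bfc4, ccfcd95, fc1a931}.
ab7bfc4 is among them, so fast-forward is possible.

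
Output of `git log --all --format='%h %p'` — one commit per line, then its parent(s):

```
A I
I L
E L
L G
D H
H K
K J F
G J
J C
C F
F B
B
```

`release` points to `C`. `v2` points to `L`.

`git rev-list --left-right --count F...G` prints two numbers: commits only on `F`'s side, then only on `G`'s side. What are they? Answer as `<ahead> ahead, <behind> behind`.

Reachable from F: {B, F}.
Reachable from G: {B, C, F, G, J}.
Only in F's history (ahead): {} — 0.
Only in G's history (behind): {C, G, J} — 3.

0 ahead, 3 behind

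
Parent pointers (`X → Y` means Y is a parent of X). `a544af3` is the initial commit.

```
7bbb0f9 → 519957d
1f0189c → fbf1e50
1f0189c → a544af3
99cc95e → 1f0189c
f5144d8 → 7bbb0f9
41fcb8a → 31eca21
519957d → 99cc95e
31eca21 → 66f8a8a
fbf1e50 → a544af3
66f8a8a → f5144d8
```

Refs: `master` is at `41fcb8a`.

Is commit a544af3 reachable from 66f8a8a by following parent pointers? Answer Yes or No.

Ancestors of 66f8a8a (commits reachable by following parents): {1f0189c, 519957d, 66f8a8a, 7bbb0f9, 99cc95e, a544af3, f5144d8, fbf1e50}.
a544af3 is in that set, so it is an ancestor of 66f8a8a.

Yes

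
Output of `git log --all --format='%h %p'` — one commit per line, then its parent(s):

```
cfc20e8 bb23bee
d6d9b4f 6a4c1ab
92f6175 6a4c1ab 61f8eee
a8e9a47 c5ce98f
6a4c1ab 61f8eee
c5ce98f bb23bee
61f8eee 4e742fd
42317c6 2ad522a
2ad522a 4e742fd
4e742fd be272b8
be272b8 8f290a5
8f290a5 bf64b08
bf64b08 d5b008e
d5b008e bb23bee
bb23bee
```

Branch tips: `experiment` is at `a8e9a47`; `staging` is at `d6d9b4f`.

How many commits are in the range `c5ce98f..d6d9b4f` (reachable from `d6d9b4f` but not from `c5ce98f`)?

8

Reachable from d6d9b4f: {4e742fd, 61f8eee, 6a4c1ab, 8f290a5, bb23bee, be272b8, bf64b08, d5b008e, d6d9b4f}.
Reachable from c5ce98f: {bb23bee, c5ce98f}.
In d6d9b4f's history but not c5ce98f's: {4e742fd, 61f8eee, 6a4c1ab, 8f290a5, be272b8, bf64b08, d5b008e, d6d9b4f} — 8 commits.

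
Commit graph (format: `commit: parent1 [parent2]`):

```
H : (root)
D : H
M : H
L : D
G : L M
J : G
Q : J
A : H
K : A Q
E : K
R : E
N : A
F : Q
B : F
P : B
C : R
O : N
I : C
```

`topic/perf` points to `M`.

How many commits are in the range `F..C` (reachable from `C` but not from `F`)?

5

Reachable from C: {A, C, D, E, G, H, J, K, L, M, Q, R}.
Reachable from F: {D, F, G, H, J, L, M, Q}.
In C's history but not F's: {A, C, E, K, R} — 5 commits.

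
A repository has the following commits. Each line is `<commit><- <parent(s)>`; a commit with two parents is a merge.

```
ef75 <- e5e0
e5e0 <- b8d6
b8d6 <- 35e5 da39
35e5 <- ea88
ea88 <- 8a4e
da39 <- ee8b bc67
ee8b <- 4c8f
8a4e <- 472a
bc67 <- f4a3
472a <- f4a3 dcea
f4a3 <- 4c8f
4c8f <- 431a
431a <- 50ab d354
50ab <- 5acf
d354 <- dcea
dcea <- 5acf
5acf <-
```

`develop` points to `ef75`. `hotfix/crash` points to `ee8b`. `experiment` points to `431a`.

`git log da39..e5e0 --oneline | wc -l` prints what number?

Reachable from e5e0: {35e5, 431a, 472a, 4c8f, 50ab, 5acf, 8a4e, b8d6, bc67, d354, da39, dcea, e5e0, ea88, ee8b, f4a3}.
Reachable from da39: {431a, 4c8f, 50ab, 5acf, bc67, d354, da39, dcea, ee8b, f4a3}.
In e5e0's history but not da39's: {35e5, 472a, 8a4e, b8d6, e5e0, ea88} — 6 commits.

6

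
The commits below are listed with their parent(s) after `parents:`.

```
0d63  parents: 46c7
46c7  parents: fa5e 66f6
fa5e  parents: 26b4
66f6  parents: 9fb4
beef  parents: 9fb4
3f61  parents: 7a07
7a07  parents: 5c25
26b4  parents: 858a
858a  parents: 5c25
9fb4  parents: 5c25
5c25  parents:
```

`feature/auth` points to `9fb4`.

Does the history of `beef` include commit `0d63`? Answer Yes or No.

Ancestors of beef: {5c25, 9fb4, beef}.
0d63 is not in that set, so it is not an ancestor of beef.

No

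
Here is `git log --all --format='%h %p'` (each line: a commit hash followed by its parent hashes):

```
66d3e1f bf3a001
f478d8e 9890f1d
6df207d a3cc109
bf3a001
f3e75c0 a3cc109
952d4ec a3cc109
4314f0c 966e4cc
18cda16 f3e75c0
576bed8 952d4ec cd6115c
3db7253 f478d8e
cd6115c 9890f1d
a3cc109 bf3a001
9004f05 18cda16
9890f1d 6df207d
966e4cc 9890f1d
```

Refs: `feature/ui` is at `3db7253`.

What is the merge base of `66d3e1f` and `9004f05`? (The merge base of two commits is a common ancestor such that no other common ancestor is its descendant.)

bf3a001

Ancestors of 66d3e1f: {66d3e1f, bf3a001}.
Ancestors of 9004f05: {18cda16, 9004f05, a3cc109, bf3a001, f3e75c0}.
Common ancestors: {bf3a001}.
The only common ancestor is bf3a001, so it is the merge base.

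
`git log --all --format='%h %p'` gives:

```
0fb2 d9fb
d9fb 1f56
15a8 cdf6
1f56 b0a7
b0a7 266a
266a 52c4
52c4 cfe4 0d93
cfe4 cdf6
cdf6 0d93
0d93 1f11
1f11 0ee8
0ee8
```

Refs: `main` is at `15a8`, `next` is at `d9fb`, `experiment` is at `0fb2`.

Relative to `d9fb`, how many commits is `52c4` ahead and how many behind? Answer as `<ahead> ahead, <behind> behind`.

0 ahead, 4 behind

Reachable from 52c4: {0d93, 0ee8, 1f11, 52c4, cdf6, cfe4}.
Reachable from d9fb: {0d93, 0ee8, 1f11, 1f56, 266a, 52c4, b0a7, cdf6, cfe4, d9fb}.
Only in 52c4's history (ahead): {} — 0.
Only in d9fb's history (behind): {1f56, 266a, b0a7, d9fb} — 4.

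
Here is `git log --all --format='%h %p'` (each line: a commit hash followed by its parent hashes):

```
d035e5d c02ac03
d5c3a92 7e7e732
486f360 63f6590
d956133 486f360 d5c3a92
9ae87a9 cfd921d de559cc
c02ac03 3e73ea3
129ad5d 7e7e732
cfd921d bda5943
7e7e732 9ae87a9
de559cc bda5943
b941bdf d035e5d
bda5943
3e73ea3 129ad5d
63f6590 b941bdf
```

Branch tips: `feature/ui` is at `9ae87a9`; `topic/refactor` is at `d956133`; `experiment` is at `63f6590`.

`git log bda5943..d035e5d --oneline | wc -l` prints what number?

Reachable from d035e5d: {129ad5d, 3e73ea3, 7e7e732, 9ae87a9, bda5943, c02ac03, cfd921d, d035e5d, de559cc}.
Reachable from bda5943: {bda5943}.
In d035e5d's history but not bda5943's: {129ad5d, 3e73ea3, 7e7e732, 9ae87a9, c02ac03, cfd921d, d035e5d, de559cc} — 8 commits.

8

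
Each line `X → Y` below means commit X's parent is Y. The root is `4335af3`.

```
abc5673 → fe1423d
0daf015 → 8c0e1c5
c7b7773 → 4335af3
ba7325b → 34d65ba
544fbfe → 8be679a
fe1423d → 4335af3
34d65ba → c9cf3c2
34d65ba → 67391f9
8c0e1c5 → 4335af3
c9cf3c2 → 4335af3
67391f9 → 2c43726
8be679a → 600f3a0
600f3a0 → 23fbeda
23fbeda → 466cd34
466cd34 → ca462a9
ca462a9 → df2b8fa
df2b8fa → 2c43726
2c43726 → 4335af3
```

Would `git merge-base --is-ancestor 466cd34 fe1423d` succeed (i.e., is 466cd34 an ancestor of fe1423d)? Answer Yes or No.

Ancestors of fe1423d: {4335af3, fe1423d}.
466cd34 is not in that set, so it is not an ancestor of fe1423d.

No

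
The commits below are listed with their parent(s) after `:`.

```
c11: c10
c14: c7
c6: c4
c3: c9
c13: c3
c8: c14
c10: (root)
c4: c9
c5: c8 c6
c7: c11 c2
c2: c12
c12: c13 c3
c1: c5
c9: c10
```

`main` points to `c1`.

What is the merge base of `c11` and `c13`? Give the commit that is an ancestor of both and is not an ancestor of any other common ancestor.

c10

Ancestors of c11: {c10, c11}.
Ancestors of c13: {c10, c13, c3, c9}.
Common ancestors: {c10}.
The only common ancestor is c10, so it is the merge base.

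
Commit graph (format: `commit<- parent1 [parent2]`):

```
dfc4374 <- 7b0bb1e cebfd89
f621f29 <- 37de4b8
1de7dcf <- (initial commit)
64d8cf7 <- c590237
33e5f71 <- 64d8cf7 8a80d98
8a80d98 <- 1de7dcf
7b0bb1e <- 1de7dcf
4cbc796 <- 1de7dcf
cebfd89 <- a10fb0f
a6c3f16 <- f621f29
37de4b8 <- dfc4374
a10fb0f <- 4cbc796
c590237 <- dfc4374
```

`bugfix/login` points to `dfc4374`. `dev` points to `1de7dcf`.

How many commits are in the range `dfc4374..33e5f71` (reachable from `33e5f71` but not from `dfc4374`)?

4

Reachable from 33e5f71: {1de7dcf, 33e5f71, 4cbc796, 64d8cf7, 7b0bb1e, 8a80d98, a10fb0f, c590237, cebfd89, dfc4374}.
Reachable from dfc4374: {1de7dcf, 4cbc796, 7b0bb1e, a10fb0f, cebfd89, dfc4374}.
In 33e5f71's history but not dfc4374's: {33e5f71, 64d8cf7, 8a80d98, c590237} — 4 commits.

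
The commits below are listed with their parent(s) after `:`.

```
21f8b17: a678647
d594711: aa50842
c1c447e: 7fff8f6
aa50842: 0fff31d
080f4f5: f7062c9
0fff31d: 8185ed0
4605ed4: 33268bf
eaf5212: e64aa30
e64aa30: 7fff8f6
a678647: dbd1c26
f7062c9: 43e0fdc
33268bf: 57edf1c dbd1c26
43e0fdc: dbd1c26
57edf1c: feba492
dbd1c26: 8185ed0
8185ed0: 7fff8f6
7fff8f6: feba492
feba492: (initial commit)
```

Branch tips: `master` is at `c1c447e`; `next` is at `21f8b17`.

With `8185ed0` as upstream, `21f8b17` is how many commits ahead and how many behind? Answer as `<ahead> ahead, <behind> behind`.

3 ahead, 0 behind

Reachable from 21f8b17: {21f8b17, 7fff8f6, 8185ed0, a678647, dbd1c26, feba492}.
Reachable from 8185ed0: {7fff8f6, 8185ed0, feba492}.
Only in 21f8b17's history (ahead): {21f8b17, a678647, dbd1c26} — 3.
Only in 8185ed0's history (behind): {} — 0.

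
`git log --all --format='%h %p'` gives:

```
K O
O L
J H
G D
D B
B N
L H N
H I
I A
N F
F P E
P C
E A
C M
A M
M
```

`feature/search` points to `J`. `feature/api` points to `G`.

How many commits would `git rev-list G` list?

10

Walking parent pointers from G: reachable set = {A, B, C, D, E, F, G, M, N, P}.
That is 10 commits.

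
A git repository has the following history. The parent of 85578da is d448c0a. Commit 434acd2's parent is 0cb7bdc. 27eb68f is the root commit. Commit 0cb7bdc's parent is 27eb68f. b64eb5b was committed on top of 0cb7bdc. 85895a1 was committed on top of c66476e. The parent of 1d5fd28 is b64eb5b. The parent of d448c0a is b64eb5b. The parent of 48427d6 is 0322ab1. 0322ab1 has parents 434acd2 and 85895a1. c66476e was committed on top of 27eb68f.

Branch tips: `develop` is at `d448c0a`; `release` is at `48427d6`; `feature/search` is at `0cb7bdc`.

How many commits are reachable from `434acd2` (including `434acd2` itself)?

3

Walking parent pointers from 434acd2: reachable set = {0cb7bdc, 27eb68f, 434acd2}.
That is 3 commits.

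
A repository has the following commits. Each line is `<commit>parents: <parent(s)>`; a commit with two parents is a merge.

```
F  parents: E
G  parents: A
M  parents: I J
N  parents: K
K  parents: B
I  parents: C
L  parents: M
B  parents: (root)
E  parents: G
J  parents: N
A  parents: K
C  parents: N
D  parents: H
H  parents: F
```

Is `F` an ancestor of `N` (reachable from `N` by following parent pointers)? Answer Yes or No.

Ancestors of N: {B, K, N}.
F is not in that set, so it is not an ancestor of N.

No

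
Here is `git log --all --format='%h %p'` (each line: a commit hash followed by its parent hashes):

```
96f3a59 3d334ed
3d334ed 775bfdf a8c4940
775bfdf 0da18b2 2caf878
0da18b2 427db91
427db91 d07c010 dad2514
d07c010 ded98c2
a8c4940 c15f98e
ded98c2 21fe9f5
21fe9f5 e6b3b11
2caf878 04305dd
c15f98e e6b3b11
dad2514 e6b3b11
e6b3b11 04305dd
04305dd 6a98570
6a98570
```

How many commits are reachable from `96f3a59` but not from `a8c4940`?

Reachable from 96f3a59: {04305dd, 0da18b2, 21fe9f5, 2caf878, 3d334ed, 427db91, 6a98570, 775bfdf, 96f3a59, a8c4940, c15f98e, d07c010, dad2514, ded98c2, e6b3b11}.
Reachable from a8c4940: {04305dd, 6a98570, a8c4940, c15f98e, e6b3b11}.
In 96f3a59's history but not a8c4940's: {0da18b2, 21fe9f5, 2caf878, 3d334ed, 427db91, 775bfdf, 96f3a59, d07c010, dad2514, ded98c2} — 10 commits.

10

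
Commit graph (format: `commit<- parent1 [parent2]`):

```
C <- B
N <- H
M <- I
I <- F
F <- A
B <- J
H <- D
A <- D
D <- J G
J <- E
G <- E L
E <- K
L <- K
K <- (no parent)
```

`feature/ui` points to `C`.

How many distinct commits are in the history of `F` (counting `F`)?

Walking parent pointers from F: reachable set = {A, D, E, F, G, J, K, L}.
That is 8 commits.

8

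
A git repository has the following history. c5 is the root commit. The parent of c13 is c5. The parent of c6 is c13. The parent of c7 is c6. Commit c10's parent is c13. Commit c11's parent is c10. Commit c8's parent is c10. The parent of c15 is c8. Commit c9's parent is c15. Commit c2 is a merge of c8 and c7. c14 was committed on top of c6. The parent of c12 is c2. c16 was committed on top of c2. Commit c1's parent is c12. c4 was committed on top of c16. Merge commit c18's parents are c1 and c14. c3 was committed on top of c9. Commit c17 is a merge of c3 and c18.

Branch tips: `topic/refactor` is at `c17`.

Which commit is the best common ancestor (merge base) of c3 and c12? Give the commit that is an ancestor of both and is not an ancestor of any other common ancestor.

c8

Ancestors of c3: {c10, c13, c15, c3, c5, c8, c9}.
Ancestors of c12: {c10, c12, c13, c2, c5, c6, c7, c8}.
Common ancestors: {c10, c13, c5, c8}.
Among these, c8 is not an ancestor of any other common ancestor — it is the merge base.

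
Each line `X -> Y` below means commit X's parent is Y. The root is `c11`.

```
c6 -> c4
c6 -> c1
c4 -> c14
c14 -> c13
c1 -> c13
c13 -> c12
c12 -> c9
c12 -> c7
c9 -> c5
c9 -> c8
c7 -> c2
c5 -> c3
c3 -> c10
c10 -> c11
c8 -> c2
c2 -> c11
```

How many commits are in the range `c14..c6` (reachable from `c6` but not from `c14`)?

3

Reachable from c6: {c1, c10, c11, c12, c13, c14, c2, c3, c4, c5, c6, c7, c8, c9}.
Reachable from c14: {c10, c11, c12, c13, c14, c2, c3, c5, c7, c8, c9}.
In c6's history but not c14's: {c1, c4, c6} — 3 commits.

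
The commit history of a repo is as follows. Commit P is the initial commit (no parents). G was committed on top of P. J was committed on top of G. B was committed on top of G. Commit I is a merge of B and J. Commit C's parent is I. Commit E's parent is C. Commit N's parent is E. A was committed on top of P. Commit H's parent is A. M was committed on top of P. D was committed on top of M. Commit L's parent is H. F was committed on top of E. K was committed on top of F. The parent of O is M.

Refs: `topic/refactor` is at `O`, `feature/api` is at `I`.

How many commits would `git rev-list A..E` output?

Reachable from E: {B, C, E, G, I, J, P}.
Reachable from A: {A, P}.
In E's history but not A's: {B, C, E, G, I, J} — 6 commits.

6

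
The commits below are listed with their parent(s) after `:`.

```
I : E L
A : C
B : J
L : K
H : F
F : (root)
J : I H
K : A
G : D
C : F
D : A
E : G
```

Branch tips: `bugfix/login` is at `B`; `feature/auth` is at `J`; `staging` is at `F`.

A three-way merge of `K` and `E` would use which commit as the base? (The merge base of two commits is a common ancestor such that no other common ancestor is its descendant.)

Ancestors of K: {A, C, F, K}.
Ancestors of E: {A, C, D, E, F, G}.
Common ancestors: {A, C, F}.
Among these, A is not an ancestor of any other common ancestor — it is the merge base.

A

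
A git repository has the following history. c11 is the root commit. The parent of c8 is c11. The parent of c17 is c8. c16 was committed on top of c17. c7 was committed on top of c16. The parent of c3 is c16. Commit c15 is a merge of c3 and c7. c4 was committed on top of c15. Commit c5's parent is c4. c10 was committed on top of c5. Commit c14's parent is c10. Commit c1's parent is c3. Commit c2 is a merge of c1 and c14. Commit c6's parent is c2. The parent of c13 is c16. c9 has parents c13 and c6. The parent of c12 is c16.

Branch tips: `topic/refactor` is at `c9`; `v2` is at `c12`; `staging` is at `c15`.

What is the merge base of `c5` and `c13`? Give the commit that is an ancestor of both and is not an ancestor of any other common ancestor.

c16

Ancestors of c5: {c11, c15, c16, c17, c3, c4, c5, c7, c8}.
Ancestors of c13: {c11, c13, c16, c17, c8}.
Common ancestors: {c11, c16, c17, c8}.
Among these, c16 is not an ancestor of any other common ancestor — it is the merge base.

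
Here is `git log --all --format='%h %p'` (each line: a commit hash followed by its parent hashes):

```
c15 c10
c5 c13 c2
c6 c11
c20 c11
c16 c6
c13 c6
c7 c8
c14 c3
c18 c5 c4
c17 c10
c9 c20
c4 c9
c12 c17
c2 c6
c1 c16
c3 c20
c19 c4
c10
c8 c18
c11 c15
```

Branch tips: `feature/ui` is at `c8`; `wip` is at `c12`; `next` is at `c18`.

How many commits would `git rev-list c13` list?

5

Walking parent pointers from c13: reachable set = {c10, c11, c13, c15, c6}.
That is 5 commits.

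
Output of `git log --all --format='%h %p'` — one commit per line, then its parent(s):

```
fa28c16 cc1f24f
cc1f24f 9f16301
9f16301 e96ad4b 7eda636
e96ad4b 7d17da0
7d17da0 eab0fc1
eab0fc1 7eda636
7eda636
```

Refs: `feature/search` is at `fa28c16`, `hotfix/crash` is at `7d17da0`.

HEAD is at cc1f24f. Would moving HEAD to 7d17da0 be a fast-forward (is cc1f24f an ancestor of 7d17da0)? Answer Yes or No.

A fast-forward from cc1f24f to 7d17da0 is possible iff cc1f24f is an ancestor of 7d17da0.
Ancestors of 7d17da0: {7d17da0, 7eda636, eab0fc1}.
cc1f24f is not among them, so fast-forward is not possible.

No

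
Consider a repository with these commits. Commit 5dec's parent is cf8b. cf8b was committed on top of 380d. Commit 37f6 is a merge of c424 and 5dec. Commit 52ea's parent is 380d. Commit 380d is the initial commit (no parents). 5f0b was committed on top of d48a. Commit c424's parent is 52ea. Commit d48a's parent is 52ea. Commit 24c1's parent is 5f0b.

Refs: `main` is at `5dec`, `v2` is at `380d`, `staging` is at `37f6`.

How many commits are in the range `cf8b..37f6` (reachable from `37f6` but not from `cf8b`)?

4

Reachable from 37f6: {37f6, 380d, 52ea, 5dec, c424, cf8b}.
Reachable from cf8b: {380d, cf8b}.
In 37f6's history but not cf8b's: {37f6, 52ea, 5dec, c424} — 4 commits.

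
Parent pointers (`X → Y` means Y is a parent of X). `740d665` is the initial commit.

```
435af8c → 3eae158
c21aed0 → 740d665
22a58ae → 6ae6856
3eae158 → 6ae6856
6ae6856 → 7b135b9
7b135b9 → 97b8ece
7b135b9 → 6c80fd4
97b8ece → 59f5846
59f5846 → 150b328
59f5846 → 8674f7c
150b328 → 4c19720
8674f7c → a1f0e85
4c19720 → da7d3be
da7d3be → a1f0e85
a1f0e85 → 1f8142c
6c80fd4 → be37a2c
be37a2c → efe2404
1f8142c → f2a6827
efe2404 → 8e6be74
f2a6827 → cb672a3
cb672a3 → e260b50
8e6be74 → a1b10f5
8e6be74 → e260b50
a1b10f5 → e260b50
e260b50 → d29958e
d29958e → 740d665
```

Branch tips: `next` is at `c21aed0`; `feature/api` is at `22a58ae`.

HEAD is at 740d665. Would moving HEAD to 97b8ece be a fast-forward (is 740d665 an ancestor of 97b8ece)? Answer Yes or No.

A fast-forward from 740d665 to 97b8ece is possible iff 740d665 is an ancestor of 97b8ece.
Ancestors of 97b8ece: {150b328, 1f8142c, 4c19720, 59f5846, 740d665, 8674f7c, 97b8ece, a1f0e85, cb672a3, d29958e, da7d3be, e260b50, f2a6827}.
740d665 is among them, so fast-forward is possible.

Yes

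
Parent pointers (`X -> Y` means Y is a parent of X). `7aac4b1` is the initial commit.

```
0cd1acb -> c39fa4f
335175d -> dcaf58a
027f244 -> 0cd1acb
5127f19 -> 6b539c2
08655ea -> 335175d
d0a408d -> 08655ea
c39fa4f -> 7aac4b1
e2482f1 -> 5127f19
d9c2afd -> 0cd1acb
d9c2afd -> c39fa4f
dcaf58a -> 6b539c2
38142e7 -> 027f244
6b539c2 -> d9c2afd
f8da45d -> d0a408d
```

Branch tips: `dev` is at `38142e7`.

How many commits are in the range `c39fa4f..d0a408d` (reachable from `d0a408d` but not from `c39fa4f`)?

Reachable from d0a408d: {08655ea, 0cd1acb, 335175d, 6b539c2, 7aac4b1, c39fa4f, d0a408d, d9c2afd, dcaf58a}.
Reachable from c39fa4f: {7aac4b1, c39fa4f}.
In d0a408d's history but not c39fa4f's: {08655ea, 0cd1acb, 335175d, 6b539c2, d0a408d, d9c2afd, dcaf58a} — 7 commits.

7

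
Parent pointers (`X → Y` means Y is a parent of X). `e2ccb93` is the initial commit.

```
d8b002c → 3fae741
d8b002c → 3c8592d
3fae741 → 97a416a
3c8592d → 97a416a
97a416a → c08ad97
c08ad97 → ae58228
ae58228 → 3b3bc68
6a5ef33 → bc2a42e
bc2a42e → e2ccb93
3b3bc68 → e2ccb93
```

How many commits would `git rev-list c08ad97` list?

4

Walking parent pointers from c08ad97: reachable set = {3b3bc68, ae58228, c08ad97, e2ccb93}.
That is 4 commits.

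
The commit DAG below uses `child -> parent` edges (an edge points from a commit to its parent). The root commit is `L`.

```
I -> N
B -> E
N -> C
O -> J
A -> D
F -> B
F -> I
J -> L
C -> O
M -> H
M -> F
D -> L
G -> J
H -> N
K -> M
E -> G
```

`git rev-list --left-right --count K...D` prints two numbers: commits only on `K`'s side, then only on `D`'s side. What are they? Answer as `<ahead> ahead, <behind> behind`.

Reachable from K: {B, C, E, F, G, H, I, J, K, L, M, N, O}.
Reachable from D: {D, L}.
Only in K's history (ahead): {B, C, E, F, G, H, I, J, K, M, N, O} — 12.
Only in D's history (behind): {D} — 1.

12 ahead, 1 behind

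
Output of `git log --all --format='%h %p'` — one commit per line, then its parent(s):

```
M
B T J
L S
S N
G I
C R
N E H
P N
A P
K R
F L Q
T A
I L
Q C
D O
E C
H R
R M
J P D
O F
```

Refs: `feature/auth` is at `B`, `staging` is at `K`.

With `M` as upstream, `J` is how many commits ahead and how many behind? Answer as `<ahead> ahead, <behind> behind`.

13 ahead, 0 behind

Reachable from J: {C, D, E, F, H, J, L, M, N, O, P, Q, R, S}.
Reachable from M: {M}.
Only in J's history (ahead): {C, D, E, F, H, J, L, N, O, P, Q, R, S} — 13.
Only in M's history (behind): {} — 0.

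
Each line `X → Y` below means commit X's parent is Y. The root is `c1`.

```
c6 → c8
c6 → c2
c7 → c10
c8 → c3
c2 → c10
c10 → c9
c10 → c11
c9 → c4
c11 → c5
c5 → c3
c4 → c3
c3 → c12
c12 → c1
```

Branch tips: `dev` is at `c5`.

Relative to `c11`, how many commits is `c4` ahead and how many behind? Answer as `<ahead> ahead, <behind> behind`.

Reachable from c4: {c1, c12, c3, c4}.
Reachable from c11: {c1, c11, c12, c3, c5}.
Only in c4's history (ahead): {c4} — 1.
Only in c11's history (behind): {c11, c5} — 2.

1 ahead, 2 behind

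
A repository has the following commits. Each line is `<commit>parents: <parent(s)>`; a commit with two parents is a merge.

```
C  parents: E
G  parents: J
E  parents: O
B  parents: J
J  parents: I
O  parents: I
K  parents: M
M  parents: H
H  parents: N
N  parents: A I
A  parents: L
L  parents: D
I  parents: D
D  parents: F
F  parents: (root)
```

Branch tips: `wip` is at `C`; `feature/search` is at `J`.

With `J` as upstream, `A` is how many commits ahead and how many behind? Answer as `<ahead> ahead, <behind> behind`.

Reachable from A: {A, D, F, L}.
Reachable from J: {D, F, I, J}.
Only in A's history (ahead): {A, L} — 2.
Only in J's history (behind): {I, J} — 2.

2 ahead, 2 behind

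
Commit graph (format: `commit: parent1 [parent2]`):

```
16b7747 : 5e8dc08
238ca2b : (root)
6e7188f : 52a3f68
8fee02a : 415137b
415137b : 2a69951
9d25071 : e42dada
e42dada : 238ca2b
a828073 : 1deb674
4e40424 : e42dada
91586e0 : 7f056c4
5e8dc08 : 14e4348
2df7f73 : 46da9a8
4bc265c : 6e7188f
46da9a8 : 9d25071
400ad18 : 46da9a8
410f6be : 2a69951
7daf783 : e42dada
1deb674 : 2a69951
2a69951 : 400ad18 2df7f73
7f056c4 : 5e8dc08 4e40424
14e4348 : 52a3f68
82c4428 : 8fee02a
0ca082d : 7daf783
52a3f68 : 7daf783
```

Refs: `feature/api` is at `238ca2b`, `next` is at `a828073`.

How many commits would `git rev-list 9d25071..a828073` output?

6

Reachable from a828073: {1deb674, 238ca2b, 2a69951, 2df7f73, 400ad18, 46da9a8, 9d25071, a828073, e42dada}.
Reachable from 9d25071: {238ca2b, 9d25071, e42dada}.
In a828073's history but not 9d25071's: {1deb674, 2a69951, 2df7f73, 400ad18, 46da9a8, a828073} — 6 commits.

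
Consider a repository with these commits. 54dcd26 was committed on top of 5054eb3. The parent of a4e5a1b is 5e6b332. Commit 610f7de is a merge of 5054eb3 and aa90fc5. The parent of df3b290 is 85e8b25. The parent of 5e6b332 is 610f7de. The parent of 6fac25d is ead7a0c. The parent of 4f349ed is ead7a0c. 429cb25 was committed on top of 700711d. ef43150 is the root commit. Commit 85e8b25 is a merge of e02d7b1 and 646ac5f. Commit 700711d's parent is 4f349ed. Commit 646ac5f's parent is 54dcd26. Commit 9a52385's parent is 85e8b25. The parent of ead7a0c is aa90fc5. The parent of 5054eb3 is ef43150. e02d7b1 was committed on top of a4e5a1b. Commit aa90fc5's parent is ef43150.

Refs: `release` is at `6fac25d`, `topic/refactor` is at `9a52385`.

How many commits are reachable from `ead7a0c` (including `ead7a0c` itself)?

3

Walking parent pointers from ead7a0c: reachable set = {aa90fc5, ead7a0c, ef43150}.
That is 3 commits.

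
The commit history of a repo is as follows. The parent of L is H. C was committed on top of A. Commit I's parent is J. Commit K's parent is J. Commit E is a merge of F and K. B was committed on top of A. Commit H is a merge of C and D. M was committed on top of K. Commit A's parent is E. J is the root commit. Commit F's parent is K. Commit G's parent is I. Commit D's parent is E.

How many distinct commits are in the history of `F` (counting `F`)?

3

Walking parent pointers from F: reachable set = {F, J, K}.
That is 3 commits.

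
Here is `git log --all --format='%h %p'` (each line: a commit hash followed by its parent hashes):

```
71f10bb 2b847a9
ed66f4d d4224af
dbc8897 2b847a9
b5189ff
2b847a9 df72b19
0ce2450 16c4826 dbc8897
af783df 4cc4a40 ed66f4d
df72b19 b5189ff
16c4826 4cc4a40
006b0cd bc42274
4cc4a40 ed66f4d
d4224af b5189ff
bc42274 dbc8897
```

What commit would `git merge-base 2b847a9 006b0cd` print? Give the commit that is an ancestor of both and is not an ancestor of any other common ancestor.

2b847a9

Ancestors of 2b847a9: {2b847a9, b5189ff, df72b19}.
Ancestors of 006b0cd: {006b0cd, 2b847a9, b5189ff, bc42274, dbc8897, df72b19}.
Common ancestors: {2b847a9, b5189ff, df72b19}.
Among these, 2b847a9 is not an ancestor of any other common ancestor — it is the merge base.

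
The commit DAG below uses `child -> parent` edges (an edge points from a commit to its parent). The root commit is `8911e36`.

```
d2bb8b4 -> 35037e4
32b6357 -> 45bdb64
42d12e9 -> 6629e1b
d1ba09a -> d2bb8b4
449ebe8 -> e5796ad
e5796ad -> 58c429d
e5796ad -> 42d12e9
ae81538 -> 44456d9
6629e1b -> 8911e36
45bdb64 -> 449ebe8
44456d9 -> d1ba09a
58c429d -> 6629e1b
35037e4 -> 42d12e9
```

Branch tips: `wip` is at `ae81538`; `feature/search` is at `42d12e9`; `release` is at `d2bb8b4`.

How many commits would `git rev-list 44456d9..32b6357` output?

Reachable from 32b6357: {32b6357, 42d12e9, 449ebe8, 45bdb64, 58c429d, 6629e1b, 8911e36, e5796ad}.
Reachable from 44456d9: {35037e4, 42d12e9, 44456d9, 6629e1b, 8911e36, d1ba09a, d2bb8b4}.
In 32b6357's history but not 44456d9's: {32b6357, 449ebe8, 45bdb64, 58c429d, e5796ad} — 5 commits.

5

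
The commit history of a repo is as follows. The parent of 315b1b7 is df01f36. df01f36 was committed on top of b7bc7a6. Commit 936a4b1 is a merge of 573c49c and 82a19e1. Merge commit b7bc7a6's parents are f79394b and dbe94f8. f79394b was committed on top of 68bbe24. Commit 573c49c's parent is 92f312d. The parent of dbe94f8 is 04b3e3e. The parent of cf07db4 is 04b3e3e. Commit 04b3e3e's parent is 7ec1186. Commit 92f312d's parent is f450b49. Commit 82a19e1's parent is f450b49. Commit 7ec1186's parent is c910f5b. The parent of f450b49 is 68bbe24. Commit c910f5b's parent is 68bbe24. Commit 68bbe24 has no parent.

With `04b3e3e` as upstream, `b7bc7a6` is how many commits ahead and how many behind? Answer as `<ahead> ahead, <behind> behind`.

3 ahead, 0 behind

Reachable from b7bc7a6: {04b3e3e, 68bbe24, 7ec1186, b7bc7a6, c910f5b, dbe94f8, f79394b}.
Reachable from 04b3e3e: {04b3e3e, 68bbe24, 7ec1186, c910f5b}.
Only in b7bc7a6's history (ahead): {b7bc7a6, dbe94f8, f79394b} — 3.
Only in 04b3e3e's history (behind): {} — 0.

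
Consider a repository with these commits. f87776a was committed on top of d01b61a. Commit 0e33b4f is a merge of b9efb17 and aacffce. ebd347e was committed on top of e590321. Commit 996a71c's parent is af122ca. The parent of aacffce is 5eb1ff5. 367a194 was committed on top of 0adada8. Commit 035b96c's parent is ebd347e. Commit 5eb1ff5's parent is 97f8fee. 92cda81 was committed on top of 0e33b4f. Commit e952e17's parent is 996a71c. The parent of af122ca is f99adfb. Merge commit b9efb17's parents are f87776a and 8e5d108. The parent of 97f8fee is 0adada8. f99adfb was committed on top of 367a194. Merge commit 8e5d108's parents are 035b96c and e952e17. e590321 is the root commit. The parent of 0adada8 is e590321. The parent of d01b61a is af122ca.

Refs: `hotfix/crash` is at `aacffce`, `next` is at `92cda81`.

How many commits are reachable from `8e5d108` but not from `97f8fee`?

8

Reachable from 8e5d108: {035b96c, 0adada8, 367a194, 8e5d108, 996a71c, af122ca, e590321, e952e17, ebd347e, f99adfb}.
Reachable from 97f8fee: {0adada8, 97f8fee, e590321}.
In 8e5d108's history but not 97f8fee's: {035b96c, 367a194, 8e5d108, 996a71c, af122ca, e952e17, ebd347e, f99adfb} — 8 commits.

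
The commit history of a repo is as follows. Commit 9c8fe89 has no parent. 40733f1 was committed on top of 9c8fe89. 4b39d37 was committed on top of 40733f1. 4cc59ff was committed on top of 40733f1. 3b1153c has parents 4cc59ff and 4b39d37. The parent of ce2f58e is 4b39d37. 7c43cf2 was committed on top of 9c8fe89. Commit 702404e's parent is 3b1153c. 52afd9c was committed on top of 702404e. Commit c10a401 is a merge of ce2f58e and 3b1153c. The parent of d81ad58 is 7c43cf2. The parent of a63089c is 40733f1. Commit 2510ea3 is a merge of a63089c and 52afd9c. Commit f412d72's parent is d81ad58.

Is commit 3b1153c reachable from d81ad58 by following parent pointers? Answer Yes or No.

Ancestors of d81ad58: {7c43cf2, 9c8fe89, d81ad58}.
3b1153c is not in that set, so it is not an ancestor of d81ad58.

No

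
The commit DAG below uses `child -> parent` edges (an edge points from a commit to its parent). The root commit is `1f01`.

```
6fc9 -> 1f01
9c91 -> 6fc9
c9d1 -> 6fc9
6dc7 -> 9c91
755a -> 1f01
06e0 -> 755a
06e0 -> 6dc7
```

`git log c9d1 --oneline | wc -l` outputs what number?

3

Walking parent pointers from c9d1: reachable set = {1f01, 6fc9, c9d1}.
That is 3 commits.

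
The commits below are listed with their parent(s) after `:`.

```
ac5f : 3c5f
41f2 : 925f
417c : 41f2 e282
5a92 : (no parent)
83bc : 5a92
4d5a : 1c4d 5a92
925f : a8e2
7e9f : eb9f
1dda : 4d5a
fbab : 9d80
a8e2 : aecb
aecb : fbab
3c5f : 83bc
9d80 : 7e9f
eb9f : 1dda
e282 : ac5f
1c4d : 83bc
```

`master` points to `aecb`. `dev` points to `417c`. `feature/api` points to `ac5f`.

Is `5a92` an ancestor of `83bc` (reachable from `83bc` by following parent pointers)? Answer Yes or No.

Ancestors of 83bc (commits reachable by following parents): {5a92, 83bc}.
5a92 is in that set, so it is an ancestor of 83bc.

Yes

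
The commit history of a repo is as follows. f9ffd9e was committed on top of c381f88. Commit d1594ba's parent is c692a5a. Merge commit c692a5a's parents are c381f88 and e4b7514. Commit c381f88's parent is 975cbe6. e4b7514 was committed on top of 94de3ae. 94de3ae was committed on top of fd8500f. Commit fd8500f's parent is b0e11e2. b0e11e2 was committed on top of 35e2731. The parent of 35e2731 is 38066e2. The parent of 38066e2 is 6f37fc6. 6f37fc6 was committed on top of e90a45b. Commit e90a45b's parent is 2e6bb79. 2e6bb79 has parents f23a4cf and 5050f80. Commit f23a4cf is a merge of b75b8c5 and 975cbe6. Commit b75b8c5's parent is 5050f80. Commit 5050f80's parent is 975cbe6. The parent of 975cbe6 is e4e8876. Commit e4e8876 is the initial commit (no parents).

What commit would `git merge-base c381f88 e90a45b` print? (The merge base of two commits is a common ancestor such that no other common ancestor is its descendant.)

975cbe6

Ancestors of c381f88: {975cbe6, c381f88, e4e8876}.
Ancestors of e90a45b: {2e6bb79, 5050f80, 975cbe6, b75b8c5, e4e8876, e90a45b, f23a4cf}.
Common ancestors: {975cbe6, e4e8876}.
Among these, 975cbe6 is not an ancestor of any other common ancestor — it is the merge base.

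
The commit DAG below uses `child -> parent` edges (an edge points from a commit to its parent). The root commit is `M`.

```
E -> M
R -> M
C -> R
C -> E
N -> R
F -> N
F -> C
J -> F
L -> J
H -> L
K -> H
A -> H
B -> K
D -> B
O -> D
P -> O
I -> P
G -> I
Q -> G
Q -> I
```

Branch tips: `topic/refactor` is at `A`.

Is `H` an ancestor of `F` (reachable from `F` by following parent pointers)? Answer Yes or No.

Ancestors of F: {C, E, F, M, N, R}.
H is not in that set, so it is not an ancestor of F.

No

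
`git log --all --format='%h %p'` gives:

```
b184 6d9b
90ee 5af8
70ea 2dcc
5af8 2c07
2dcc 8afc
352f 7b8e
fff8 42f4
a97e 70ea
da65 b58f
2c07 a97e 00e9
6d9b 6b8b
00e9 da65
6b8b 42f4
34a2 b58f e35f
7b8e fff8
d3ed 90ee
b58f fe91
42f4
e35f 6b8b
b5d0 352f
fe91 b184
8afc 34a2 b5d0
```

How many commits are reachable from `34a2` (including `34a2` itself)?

8

Walking parent pointers from 34a2: reachable set = {34a2, 42f4, 6b8b, 6d9b, b184, b58f, e35f, fe91}.
That is 8 commits.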